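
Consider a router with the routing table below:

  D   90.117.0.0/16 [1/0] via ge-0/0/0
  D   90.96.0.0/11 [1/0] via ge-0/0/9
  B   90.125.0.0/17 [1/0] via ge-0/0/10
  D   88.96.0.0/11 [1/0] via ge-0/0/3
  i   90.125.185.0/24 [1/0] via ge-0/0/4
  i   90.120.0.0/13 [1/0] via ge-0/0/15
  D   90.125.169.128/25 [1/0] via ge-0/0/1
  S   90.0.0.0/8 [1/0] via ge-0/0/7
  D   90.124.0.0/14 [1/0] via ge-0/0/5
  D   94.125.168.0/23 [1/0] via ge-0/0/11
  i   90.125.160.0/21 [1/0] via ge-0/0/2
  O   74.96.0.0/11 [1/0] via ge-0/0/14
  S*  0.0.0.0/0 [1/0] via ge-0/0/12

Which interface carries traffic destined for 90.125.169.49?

ge-0/0/5

Routes whose prefix contains 90.125.169.49:
  0.0.0.0/0 (default, matches everything) -> ge-0/0/12
  90.0.0.0/8 (90.0.0.0 - 90.255.255.255) -> ge-0/0/7
  90.96.0.0/11 (90.96.0.0 - 90.127.255.255) -> ge-0/0/9
  90.120.0.0/13 (90.120.0.0 - 90.127.255.255) -> ge-0/0/15
  90.124.0.0/14 (90.124.0.0 - 90.127.255.255) -> ge-0/0/5
More-specific entries that do NOT match:
  90.125.169.128/25 (90.125.169.128 - 90.125.169.255) does not contain 90.125.169.49
  90.125.185.0/24 (90.125.185.0 - 90.125.185.255) does not contain 90.125.169.49
  94.125.168.0/23 (94.125.168.0 - 94.125.169.255) does not contain 90.125.169.49
  90.125.160.0/21 (90.125.160.0 - 90.125.167.255) does not contain 90.125.169.49
  90.125.0.0/17 (90.125.0.0 - 90.125.127.255) does not contain 90.125.169.49
  90.117.0.0/16 (90.117.0.0 - 90.117.255.255) does not contain 90.125.169.49
Longest matching prefix is /14 -> interface ge-0/0/5.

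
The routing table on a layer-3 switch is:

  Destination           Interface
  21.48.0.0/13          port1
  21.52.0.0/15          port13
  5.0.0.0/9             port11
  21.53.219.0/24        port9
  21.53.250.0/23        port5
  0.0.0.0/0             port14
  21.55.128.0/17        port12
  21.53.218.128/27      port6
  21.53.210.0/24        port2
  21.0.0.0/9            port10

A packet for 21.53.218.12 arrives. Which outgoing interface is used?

port13

Routes whose prefix contains 21.53.218.12:
  0.0.0.0/0 (default, matches everything) -> port14
  21.0.0.0/9 (21.0.0.0 - 21.127.255.255) -> port10
  21.48.0.0/13 (21.48.0.0 - 21.55.255.255) -> port1
  21.52.0.0/15 (21.52.0.0 - 21.53.255.255) -> port13
More-specific entries that do NOT match:
  21.53.218.128/27 (21.53.218.128 - 21.53.218.159) does not contain 21.53.218.12
  21.53.219.0/24 (21.53.219.0 - 21.53.219.255) does not contain 21.53.218.12
  21.53.210.0/24 (21.53.210.0 - 21.53.210.255) does not contain 21.53.218.12
  21.53.250.0/23 (21.53.250.0 - 21.53.251.255) does not contain 21.53.218.12
  21.55.128.0/17 (21.55.128.0 - 21.55.255.255) does not contain 21.53.218.12
Longest matching prefix is /15 -> interface port13.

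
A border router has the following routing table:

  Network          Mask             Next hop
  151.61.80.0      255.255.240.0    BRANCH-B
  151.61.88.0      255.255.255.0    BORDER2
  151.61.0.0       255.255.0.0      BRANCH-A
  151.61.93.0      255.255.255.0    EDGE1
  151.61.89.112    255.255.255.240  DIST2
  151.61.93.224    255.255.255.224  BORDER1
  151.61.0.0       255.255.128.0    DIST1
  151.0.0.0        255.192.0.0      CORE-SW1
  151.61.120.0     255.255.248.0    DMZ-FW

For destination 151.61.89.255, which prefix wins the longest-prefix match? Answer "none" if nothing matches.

Entries matching 151.61.89.255:
  151.0.0.0/10 (151.0.0.0 - 151.63.255.255)
  151.61.0.0/16 (151.61.0.0 - 151.61.255.255)
  151.61.0.0/17 (151.61.0.0 - 151.61.127.255)
  151.61.80.0/20 (151.61.80.0 - 151.61.95.255)
Most specific is 151.61.80.0/20.

151.61.80.0/20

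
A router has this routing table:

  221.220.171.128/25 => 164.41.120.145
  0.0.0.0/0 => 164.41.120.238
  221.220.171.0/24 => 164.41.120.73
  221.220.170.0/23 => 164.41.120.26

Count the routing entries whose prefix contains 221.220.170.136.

Prefixes containing 221.220.170.136:
  0.0.0.0/0 (default, matches everything)
  221.220.170.0/23 (221.220.170.0 - 221.220.171.255)
Total matching entries: 2.

2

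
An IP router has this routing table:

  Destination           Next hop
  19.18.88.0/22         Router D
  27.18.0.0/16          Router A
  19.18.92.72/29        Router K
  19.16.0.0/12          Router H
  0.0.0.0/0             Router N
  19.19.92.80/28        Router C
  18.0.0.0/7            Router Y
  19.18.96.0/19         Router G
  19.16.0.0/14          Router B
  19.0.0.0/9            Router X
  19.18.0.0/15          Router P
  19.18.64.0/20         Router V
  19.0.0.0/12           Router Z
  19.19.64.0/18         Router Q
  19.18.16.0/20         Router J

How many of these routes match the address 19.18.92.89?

Prefixes containing 19.18.92.89:
  0.0.0.0/0 (default, matches everything)
  18.0.0.0/7 (18.0.0.0 - 19.255.255.255)
  19.0.0.0/9 (19.0.0.0 - 19.127.255.255)
  19.16.0.0/12 (19.16.0.0 - 19.31.255.255)
  19.16.0.0/14 (19.16.0.0 - 19.19.255.255)
  19.18.0.0/15 (19.18.0.0 - 19.19.255.255)
Total matching entries: 6.

6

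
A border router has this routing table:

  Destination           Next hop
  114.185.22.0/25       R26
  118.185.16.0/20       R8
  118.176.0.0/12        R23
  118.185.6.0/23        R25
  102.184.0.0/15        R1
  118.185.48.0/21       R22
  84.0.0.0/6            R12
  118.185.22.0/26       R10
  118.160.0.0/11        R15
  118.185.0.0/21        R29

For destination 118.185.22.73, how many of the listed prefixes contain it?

Prefixes containing 118.185.22.73:
  118.160.0.0/11 (118.160.0.0 - 118.191.255.255)
  118.176.0.0/12 (118.176.0.0 - 118.191.255.255)
  118.185.16.0/20 (118.185.16.0 - 118.185.31.255)
Total matching entries: 3.

3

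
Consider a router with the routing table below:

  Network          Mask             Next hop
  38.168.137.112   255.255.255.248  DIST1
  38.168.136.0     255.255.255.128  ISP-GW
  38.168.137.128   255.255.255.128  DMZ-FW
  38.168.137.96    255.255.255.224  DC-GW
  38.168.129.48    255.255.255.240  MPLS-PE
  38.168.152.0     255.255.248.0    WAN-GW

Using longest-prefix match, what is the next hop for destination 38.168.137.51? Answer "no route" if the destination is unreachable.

No entry's prefix contains 38.168.137.51; there is no default route.

no route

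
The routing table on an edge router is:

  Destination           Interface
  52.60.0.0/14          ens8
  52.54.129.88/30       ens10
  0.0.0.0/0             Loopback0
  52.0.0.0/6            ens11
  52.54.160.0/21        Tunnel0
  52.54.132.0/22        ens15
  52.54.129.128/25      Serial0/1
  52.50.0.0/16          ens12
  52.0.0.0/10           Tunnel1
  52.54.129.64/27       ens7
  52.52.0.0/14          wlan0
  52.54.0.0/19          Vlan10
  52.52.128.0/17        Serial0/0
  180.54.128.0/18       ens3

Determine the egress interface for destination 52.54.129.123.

wlan0

Routes whose prefix contains 52.54.129.123:
  0.0.0.0/0 (default, matches everything) -> Loopback0
  52.0.0.0/6 (52.0.0.0 - 55.255.255.255) -> ens11
  52.0.0.0/10 (52.0.0.0 - 52.63.255.255) -> Tunnel1
  52.52.0.0/14 (52.52.0.0 - 52.55.255.255) -> wlan0
More-specific entries that do NOT match:
  52.54.129.88/30 (52.54.129.88 - 52.54.129.91) does not contain 52.54.129.123
  52.54.129.64/27 (52.54.129.64 - 52.54.129.95) does not contain 52.54.129.123
  52.54.129.128/25 (52.54.129.128 - 52.54.129.255) does not contain 52.54.129.123
  52.54.132.0/22 (52.54.132.0 - 52.54.135.255) does not contain 52.54.129.123
  52.54.160.0/21 (52.54.160.0 - 52.54.167.255) does not contain 52.54.129.123
  52.54.0.0/19 (52.54.0.0 - 52.54.31.255) does not contain 52.54.129.123
  180.54.128.0/18 (180.54.128.0 - 180.54.191.255) does not contain 52.54.129.123
  52.52.128.0/17 (52.52.128.0 - 52.52.255.255) does not contain 52.54.129.123
  52.50.0.0/16 (52.50.0.0 - 52.50.255.255) does not contain 52.54.129.123
Longest matching prefix is /14 -> interface wlan0.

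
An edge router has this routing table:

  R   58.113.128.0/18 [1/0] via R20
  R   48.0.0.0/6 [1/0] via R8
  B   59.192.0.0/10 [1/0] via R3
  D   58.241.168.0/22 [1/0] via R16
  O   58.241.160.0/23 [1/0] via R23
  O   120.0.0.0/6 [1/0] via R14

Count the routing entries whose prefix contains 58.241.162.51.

No listed prefix contains 58.241.162.51.
Total matching entries: 0.

0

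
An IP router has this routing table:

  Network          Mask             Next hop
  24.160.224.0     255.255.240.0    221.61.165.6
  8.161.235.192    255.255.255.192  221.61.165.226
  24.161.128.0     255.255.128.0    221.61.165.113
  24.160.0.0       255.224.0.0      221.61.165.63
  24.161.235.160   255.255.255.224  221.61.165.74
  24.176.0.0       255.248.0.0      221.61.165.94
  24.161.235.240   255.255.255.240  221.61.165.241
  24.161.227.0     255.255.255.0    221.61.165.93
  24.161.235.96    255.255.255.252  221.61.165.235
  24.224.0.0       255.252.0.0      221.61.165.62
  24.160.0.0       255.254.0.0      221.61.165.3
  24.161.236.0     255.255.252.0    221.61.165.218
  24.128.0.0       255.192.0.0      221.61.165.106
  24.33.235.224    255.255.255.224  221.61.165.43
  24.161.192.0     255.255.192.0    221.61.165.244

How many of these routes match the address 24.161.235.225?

Prefixes containing 24.161.235.225:
  24.128.0.0/10 (24.128.0.0 - 24.191.255.255)
  24.160.0.0/11 (24.160.0.0 - 24.191.255.255)
  24.160.0.0/15 (24.160.0.0 - 24.161.255.255)
  24.161.128.0/17 (24.161.128.0 - 24.161.255.255)
  24.161.192.0/18 (24.161.192.0 - 24.161.255.255)
Total matching entries: 5.

5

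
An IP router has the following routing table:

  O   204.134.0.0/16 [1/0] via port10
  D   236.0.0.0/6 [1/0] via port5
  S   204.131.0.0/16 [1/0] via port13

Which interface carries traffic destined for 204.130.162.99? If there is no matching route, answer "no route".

no route

No entry's prefix contains 204.130.162.99; there is no default route.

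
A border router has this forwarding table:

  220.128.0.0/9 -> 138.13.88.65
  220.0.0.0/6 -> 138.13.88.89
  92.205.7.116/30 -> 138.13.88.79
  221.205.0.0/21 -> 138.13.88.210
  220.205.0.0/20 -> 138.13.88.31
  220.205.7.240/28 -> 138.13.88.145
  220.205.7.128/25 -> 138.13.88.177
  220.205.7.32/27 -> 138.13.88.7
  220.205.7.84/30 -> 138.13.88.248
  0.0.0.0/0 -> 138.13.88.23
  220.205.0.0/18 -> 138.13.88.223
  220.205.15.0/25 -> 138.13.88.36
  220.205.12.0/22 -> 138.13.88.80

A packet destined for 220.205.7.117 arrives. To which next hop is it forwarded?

138.13.88.31

Routes whose prefix contains 220.205.7.117:
  0.0.0.0/0 (default, matches everything) -> 138.13.88.23
  220.0.0.0/6 (220.0.0.0 - 223.255.255.255) -> 138.13.88.89
  220.128.0.0/9 (220.128.0.0 - 220.255.255.255) -> 138.13.88.65
  220.205.0.0/18 (220.205.0.0 - 220.205.63.255) -> 138.13.88.223
  220.205.0.0/20 (220.205.0.0 - 220.205.15.255) -> 138.13.88.31
More-specific entries that do NOT match:
  92.205.7.116/30 (92.205.7.116 - 92.205.7.119) does not contain 220.205.7.117
  220.205.7.84/30 (220.205.7.84 - 220.205.7.87) does not contain 220.205.7.117
  220.205.7.240/28 (220.205.7.240 - 220.205.7.255) does not contain 220.205.7.117
  220.205.7.32/27 (220.205.7.32 - 220.205.7.63) does not contain 220.205.7.117
  220.205.7.128/25 (220.205.7.128 - 220.205.7.255) does not contain 220.205.7.117
  220.205.15.0/25 (220.205.15.0 - 220.205.15.127) does not contain 220.205.7.117
  220.205.12.0/22 (220.205.12.0 - 220.205.15.255) does not contain 220.205.7.117
  221.205.0.0/21 (221.205.0.0 - 221.205.7.255) does not contain 220.205.7.117
Longest matching prefix is /20 -> next hop 138.13.88.31.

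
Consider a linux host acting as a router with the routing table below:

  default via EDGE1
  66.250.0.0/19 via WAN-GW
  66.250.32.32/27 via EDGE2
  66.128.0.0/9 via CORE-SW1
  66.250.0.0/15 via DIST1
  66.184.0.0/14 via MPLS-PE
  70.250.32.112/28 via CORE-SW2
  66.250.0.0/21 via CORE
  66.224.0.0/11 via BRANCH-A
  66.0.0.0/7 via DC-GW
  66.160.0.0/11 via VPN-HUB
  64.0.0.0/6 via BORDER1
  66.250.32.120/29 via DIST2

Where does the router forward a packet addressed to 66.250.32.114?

Routes whose prefix contains 66.250.32.114:
  0.0.0.0/0 (default, matches everything) -> EDGE1
  64.0.0.0/6 (64.0.0.0 - 67.255.255.255) -> BORDER1
  66.0.0.0/7 (66.0.0.0 - 67.255.255.255) -> DC-GW
  66.128.0.0/9 (66.128.0.0 - 66.255.255.255) -> CORE-SW1
  66.224.0.0/11 (66.224.0.0 - 66.255.255.255) -> BRANCH-A
  66.250.0.0/15 (66.250.0.0 - 66.251.255.255) -> DIST1
More-specific entries that do NOT match:
  66.250.32.120/29 (66.250.32.120 - 66.250.32.127) does not contain 66.250.32.114
  70.250.32.112/28 (70.250.32.112 - 70.250.32.127) does not contain 66.250.32.114
  66.250.32.32/27 (66.250.32.32 - 66.250.32.63) does not contain 66.250.32.114
  66.250.0.0/21 (66.250.0.0 - 66.250.7.255) does not contain 66.250.32.114
  66.250.0.0/19 (66.250.0.0 - 66.250.31.255) does not contain 66.250.32.114
Longest matching prefix is /15 -> next hop DIST1.

DIST1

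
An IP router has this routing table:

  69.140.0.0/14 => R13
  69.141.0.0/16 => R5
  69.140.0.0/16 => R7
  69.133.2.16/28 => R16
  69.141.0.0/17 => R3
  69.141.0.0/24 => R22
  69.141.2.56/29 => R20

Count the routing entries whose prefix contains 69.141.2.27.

Prefixes containing 69.141.2.27:
  69.140.0.0/14 (69.140.0.0 - 69.143.255.255)
  69.141.0.0/16 (69.141.0.0 - 69.141.255.255)
  69.141.0.0/17 (69.141.0.0 - 69.141.127.255)
Total matching entries: 3.

3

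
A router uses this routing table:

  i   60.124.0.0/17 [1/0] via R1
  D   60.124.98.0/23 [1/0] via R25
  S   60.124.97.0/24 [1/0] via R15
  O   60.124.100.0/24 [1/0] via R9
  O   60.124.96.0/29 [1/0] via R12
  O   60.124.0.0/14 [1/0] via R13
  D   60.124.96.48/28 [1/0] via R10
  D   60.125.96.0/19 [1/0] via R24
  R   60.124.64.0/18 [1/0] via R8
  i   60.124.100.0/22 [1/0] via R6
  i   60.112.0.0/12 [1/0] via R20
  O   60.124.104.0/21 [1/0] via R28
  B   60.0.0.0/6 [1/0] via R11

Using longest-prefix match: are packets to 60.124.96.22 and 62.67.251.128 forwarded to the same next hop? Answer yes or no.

60.124.96.22: longest match 60.124.64.0/18 -> R8
62.67.251.128: longest match 60.0.0.0/6 -> R11

no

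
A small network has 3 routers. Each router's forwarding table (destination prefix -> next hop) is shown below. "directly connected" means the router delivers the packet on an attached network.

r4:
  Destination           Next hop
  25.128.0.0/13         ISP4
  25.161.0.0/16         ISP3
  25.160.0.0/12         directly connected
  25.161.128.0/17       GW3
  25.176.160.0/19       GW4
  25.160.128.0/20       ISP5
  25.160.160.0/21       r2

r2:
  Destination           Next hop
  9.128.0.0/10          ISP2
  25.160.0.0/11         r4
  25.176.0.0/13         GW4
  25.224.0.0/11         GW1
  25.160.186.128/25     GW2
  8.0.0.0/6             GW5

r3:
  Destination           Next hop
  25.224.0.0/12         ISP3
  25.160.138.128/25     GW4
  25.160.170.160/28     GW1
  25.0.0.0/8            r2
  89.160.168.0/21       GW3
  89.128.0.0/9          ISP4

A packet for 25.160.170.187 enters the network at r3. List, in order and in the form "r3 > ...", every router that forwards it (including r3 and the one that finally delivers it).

At r3: longest match for 25.160.170.187 is 25.0.0.0/8 -> r2
At r2: longest match for 25.160.170.187 is 25.160.0.0/11 -> r4
At r4: longest match for 25.160.170.187 is 25.160.0.0/12 -> directly connected

r3 > r2 > r4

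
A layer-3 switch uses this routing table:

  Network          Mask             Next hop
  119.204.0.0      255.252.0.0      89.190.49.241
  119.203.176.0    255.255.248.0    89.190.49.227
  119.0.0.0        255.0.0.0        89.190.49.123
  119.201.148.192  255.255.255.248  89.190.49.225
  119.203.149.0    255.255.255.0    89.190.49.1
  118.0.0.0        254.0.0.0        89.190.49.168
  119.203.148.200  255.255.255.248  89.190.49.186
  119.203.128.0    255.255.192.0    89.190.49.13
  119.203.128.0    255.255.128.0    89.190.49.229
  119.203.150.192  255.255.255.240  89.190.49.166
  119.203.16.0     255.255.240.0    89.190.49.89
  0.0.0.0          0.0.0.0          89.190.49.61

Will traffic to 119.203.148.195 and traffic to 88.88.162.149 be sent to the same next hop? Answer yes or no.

no

119.203.148.195: longest match 119.203.128.0/18 -> 89.190.49.13
88.88.162.149: longest match 0.0.0.0/0 -> 89.190.49.61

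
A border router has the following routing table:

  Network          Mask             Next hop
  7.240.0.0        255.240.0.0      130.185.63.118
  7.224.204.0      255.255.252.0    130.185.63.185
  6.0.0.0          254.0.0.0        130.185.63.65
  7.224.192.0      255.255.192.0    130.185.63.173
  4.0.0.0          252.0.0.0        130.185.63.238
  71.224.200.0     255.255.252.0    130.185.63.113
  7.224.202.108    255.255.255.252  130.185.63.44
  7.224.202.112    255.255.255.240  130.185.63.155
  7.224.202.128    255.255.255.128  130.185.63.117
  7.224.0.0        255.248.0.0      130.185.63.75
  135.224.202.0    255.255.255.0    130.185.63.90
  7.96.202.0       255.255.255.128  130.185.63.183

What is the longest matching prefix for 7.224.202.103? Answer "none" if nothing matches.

7.224.192.0/18

Entries matching 7.224.202.103:
  4.0.0.0/6 (4.0.0.0 - 7.255.255.255)
  6.0.0.0/7 (6.0.0.0 - 7.255.255.255)
  7.224.0.0/13 (7.224.0.0 - 7.231.255.255)
  7.224.192.0/18 (7.224.192.0 - 7.224.255.255)
Most specific is 7.224.192.0/18.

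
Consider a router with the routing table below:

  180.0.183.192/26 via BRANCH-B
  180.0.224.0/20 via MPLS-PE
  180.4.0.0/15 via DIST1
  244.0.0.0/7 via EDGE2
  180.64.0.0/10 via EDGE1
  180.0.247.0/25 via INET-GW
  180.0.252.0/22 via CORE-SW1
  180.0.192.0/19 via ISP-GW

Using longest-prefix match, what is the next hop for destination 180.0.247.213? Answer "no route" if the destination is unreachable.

no route

No entry's prefix contains 180.0.247.213; there is no default route.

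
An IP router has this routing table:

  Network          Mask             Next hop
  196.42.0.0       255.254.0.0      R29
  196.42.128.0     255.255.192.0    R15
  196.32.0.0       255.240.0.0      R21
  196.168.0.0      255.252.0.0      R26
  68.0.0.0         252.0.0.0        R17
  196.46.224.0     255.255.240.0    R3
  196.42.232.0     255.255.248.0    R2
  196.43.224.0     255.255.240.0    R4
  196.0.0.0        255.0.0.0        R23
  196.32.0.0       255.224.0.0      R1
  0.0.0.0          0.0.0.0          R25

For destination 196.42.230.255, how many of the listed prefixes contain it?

Prefixes containing 196.42.230.255:
  0.0.0.0/0 (default, matches everything)
  196.0.0.0/8 (196.0.0.0 - 196.255.255.255)
  196.32.0.0/11 (196.32.0.0 - 196.63.255.255)
  196.32.0.0/12 (196.32.0.0 - 196.47.255.255)
  196.42.0.0/15 (196.42.0.0 - 196.43.255.255)
Total matching entries: 5.

5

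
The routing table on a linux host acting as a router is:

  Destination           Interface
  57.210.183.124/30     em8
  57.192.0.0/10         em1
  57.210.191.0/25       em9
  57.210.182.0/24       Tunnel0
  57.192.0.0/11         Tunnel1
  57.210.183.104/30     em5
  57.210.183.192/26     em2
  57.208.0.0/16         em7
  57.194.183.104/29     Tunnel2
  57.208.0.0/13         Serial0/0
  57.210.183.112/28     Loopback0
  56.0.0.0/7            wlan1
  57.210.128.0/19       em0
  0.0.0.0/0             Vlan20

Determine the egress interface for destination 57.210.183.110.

Routes whose prefix contains 57.210.183.110:
  0.0.0.0/0 (default, matches everything) -> Vlan20
  56.0.0.0/7 (56.0.0.0 - 57.255.255.255) -> wlan1
  57.192.0.0/10 (57.192.0.0 - 57.255.255.255) -> em1
  57.192.0.0/11 (57.192.0.0 - 57.223.255.255) -> Tunnel1
  57.208.0.0/13 (57.208.0.0 - 57.215.255.255) -> Serial0/0
More-specific entries that do NOT match:
  57.210.183.124/30 (57.210.183.124 - 57.210.183.127) does not contain 57.210.183.110
  57.210.183.104/30 (57.210.183.104 - 57.210.183.107) does not contain 57.210.183.110
  57.194.183.104/29 (57.194.183.104 - 57.194.183.111) does not contain 57.210.183.110
  57.210.183.112/28 (57.210.183.112 - 57.210.183.127) does not contain 57.210.183.110
  57.210.183.192/26 (57.210.183.192 - 57.210.183.255) does not contain 57.210.183.110
  57.210.191.0/25 (57.210.191.0 - 57.210.191.127) does not contain 57.210.183.110
  57.210.182.0/24 (57.210.182.0 - 57.210.182.255) does not contain 57.210.183.110
  57.210.128.0/19 (57.210.128.0 - 57.210.159.255) does not contain 57.210.183.110
  57.208.0.0/16 (57.208.0.0 - 57.208.255.255) does not contain 57.210.183.110
Longest matching prefix is /13 -> interface Serial0/0.

Serial0/0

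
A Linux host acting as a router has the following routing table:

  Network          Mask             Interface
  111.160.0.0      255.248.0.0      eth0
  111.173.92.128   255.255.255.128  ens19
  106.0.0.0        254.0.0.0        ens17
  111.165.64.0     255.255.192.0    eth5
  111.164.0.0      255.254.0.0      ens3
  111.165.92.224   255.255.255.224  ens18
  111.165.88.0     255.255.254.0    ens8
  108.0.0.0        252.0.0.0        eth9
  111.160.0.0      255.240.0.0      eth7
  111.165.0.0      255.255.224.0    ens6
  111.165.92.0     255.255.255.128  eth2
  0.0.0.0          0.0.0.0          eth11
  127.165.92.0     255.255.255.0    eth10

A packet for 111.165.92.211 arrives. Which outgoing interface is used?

eth5

Routes whose prefix contains 111.165.92.211:
  0.0.0.0/0 (default, matches everything) -> eth11
  108.0.0.0/6 (108.0.0.0 - 111.255.255.255) -> eth9
  111.160.0.0/12 (111.160.0.0 - 111.175.255.255) -> eth7
  111.160.0.0/13 (111.160.0.0 - 111.167.255.255) -> eth0
  111.164.0.0/15 (111.164.0.0 - 111.165.255.255) -> ens3
  111.165.64.0/18 (111.165.64.0 - 111.165.127.255) -> eth5
More-specific entries that do NOT match:
  111.165.92.224/27 (111.165.92.224 - 111.165.92.255) does not contain 111.165.92.211
  111.173.92.128/25 (111.173.92.128 - 111.173.92.255) does not contain 111.165.92.211
  111.165.92.0/25 (111.165.92.0 - 111.165.92.127) does not contain 111.165.92.211
  127.165.92.0/24 (127.165.92.0 - 127.165.92.255) does not contain 111.165.92.211
  111.165.88.0/23 (111.165.88.0 - 111.165.89.255) does not contain 111.165.92.211
  111.165.0.0/19 (111.165.0.0 - 111.165.31.255) does not contain 111.165.92.211
Longest matching prefix is /18 -> interface eth5.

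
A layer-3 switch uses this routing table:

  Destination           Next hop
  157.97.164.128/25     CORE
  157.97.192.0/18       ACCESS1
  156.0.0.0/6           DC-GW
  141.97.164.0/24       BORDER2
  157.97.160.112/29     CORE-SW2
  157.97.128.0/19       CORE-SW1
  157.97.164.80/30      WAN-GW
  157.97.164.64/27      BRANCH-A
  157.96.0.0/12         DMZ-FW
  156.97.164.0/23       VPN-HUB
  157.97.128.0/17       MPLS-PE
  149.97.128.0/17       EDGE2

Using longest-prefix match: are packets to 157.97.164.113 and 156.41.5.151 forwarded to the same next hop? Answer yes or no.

157.97.164.113: longest match 157.97.128.0/17 -> MPLS-PE
156.41.5.151: longest match 156.0.0.0/6 -> DC-GW

no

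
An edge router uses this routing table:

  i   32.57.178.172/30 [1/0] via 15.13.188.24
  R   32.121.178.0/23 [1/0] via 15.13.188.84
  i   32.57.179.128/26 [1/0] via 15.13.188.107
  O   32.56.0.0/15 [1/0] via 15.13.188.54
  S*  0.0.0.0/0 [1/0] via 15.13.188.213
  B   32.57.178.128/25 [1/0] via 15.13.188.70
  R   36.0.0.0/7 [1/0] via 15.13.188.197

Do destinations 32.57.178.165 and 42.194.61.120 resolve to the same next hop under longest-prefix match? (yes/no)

32.57.178.165: longest match 32.57.178.128/25 -> 15.13.188.70
42.194.61.120: longest match 0.0.0.0/0 -> 15.13.188.213

no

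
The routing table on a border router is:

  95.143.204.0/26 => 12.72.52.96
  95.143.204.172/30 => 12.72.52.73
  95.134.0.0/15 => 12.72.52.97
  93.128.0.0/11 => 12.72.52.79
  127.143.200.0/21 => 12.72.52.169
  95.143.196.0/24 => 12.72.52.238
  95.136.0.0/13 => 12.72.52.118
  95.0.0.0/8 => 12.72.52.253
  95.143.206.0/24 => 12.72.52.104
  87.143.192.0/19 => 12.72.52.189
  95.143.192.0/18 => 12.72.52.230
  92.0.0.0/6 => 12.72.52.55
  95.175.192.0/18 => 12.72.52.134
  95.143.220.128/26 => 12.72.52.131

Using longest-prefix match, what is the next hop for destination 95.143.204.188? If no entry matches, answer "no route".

12.72.52.230

Routes whose prefix contains 95.143.204.188:
  92.0.0.0/6 (92.0.0.0 - 95.255.255.255) -> 12.72.52.55
  95.0.0.0/8 (95.0.0.0 - 95.255.255.255) -> 12.72.52.253
  95.136.0.0/13 (95.136.0.0 - 95.143.255.255) -> 12.72.52.118
  95.143.192.0/18 (95.143.192.0 - 95.143.255.255) -> 12.72.52.230
More-specific entries that do NOT match:
  95.143.204.172/30 (95.143.204.172 - 95.143.204.175) does not contain 95.143.204.188
  95.143.204.0/26 (95.143.204.0 - 95.143.204.63) does not contain 95.143.204.188
  95.143.220.128/26 (95.143.220.128 - 95.143.220.191) does not contain 95.143.204.188
  95.143.196.0/24 (95.143.196.0 - 95.143.196.255) does not contain 95.143.204.188
  95.143.206.0/24 (95.143.206.0 - 95.143.206.255) does not contain 95.143.204.188
  127.143.200.0/21 (127.143.200.0 - 127.143.207.255) does not contain 95.143.204.188
  87.143.192.0/19 (87.143.192.0 - 87.143.223.255) does not contain 95.143.204.188
Longest matching prefix is /18 -> next hop 12.72.52.230.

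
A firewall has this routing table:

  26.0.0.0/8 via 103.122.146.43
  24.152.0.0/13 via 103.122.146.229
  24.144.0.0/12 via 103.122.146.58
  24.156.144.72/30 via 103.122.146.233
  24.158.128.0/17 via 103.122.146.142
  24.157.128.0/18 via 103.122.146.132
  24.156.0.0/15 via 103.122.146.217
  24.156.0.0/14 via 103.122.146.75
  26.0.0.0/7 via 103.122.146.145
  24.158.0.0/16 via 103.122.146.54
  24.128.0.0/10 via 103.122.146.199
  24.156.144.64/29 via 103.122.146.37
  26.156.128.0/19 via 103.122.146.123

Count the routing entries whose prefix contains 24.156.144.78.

5

Prefixes containing 24.156.144.78:
  24.128.0.0/10 (24.128.0.0 - 24.191.255.255)
  24.144.0.0/12 (24.144.0.0 - 24.159.255.255)
  24.152.0.0/13 (24.152.0.0 - 24.159.255.255)
  24.156.0.0/14 (24.156.0.0 - 24.159.255.255)
  24.156.0.0/15 (24.156.0.0 - 24.157.255.255)
Total matching entries: 5.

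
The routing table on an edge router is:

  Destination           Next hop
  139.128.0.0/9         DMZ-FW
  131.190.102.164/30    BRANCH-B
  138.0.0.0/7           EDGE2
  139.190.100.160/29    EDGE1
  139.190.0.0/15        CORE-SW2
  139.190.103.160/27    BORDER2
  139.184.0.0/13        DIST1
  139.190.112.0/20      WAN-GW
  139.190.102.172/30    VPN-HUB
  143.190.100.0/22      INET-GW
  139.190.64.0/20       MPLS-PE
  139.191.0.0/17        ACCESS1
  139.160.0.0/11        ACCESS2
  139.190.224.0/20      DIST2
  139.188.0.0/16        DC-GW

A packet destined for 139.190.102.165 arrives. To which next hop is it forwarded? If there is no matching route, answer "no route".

Routes whose prefix contains 139.190.102.165:
  138.0.0.0/7 (138.0.0.0 - 139.255.255.255) -> EDGE2
  139.128.0.0/9 (139.128.0.0 - 139.255.255.255) -> DMZ-FW
  139.160.0.0/11 (139.160.0.0 - 139.191.255.255) -> ACCESS2
  139.184.0.0/13 (139.184.0.0 - 139.191.255.255) -> DIST1
  139.190.0.0/15 (139.190.0.0 - 139.191.255.255) -> CORE-SW2
More-specific entries that do NOT match:
  131.190.102.164/30 (131.190.102.164 - 131.190.102.167) does not contain 139.190.102.165
  139.190.102.172/30 (139.190.102.172 - 139.190.102.175) does not contain 139.190.102.165
  139.190.100.160/29 (139.190.100.160 - 139.190.100.167) does not contain 139.190.102.165
  139.190.103.160/27 (139.190.103.160 - 139.190.103.191) does not contain 139.190.102.165
  143.190.100.0/22 (143.190.100.0 - 143.190.103.255) does not contain 139.190.102.165
  139.190.112.0/20 (139.190.112.0 - 139.190.127.255) does not contain 139.190.102.165
  139.190.64.0/20 (139.190.64.0 - 139.190.79.255) does not contain 139.190.102.165
  139.190.224.0/20 (139.190.224.0 - 139.190.239.255) does not contain 139.190.102.165
  139.191.0.0/17 (139.191.0.0 - 139.191.127.255) does not contain 139.190.102.165
  139.188.0.0/16 (139.188.0.0 - 139.188.255.255) does not contain 139.190.102.165
Longest matching prefix is /15 -> next hop CORE-SW2.

CORE-SW2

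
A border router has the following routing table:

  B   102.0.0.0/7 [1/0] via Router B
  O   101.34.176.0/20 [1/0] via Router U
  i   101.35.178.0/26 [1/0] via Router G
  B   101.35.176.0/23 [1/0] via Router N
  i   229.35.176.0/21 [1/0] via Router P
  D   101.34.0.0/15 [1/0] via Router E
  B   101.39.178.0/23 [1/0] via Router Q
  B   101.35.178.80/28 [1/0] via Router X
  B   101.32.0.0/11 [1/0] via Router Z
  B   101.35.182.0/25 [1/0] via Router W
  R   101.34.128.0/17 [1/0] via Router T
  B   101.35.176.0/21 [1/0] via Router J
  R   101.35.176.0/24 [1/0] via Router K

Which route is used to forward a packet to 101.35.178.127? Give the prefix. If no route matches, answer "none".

101.35.176.0/21

Entries matching 101.35.178.127:
  101.32.0.0/11 (101.32.0.0 - 101.63.255.255)
  101.34.0.0/15 (101.34.0.0 - 101.35.255.255)
  101.35.176.0/21 (101.35.176.0 - 101.35.183.255)
Most specific is 101.35.176.0/21.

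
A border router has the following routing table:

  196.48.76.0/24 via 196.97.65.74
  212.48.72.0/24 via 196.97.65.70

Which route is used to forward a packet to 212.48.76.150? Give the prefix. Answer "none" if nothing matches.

none

212.48.76.150 is outside every listed prefix and there is no default route.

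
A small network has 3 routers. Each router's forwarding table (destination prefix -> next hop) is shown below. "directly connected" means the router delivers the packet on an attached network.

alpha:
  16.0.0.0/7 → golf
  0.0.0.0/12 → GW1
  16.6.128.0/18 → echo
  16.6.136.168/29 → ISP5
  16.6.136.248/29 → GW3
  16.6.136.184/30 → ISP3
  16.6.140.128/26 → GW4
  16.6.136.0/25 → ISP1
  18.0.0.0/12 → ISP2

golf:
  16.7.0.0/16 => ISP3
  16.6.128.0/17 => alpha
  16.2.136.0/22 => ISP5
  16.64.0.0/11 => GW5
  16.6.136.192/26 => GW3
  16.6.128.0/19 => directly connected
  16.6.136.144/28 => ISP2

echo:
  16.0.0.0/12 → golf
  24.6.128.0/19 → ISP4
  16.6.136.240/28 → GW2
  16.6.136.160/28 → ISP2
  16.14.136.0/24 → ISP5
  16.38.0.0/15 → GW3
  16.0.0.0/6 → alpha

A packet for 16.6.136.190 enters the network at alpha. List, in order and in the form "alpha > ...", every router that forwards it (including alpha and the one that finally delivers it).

At alpha: longest match for 16.6.136.190 is 16.6.128.0/18 -> echo
At echo: longest match for 16.6.136.190 is 16.0.0.0/12 -> golf
At golf: longest match for 16.6.136.190 is 16.6.128.0/19 -> directly connected

alpha > echo > golf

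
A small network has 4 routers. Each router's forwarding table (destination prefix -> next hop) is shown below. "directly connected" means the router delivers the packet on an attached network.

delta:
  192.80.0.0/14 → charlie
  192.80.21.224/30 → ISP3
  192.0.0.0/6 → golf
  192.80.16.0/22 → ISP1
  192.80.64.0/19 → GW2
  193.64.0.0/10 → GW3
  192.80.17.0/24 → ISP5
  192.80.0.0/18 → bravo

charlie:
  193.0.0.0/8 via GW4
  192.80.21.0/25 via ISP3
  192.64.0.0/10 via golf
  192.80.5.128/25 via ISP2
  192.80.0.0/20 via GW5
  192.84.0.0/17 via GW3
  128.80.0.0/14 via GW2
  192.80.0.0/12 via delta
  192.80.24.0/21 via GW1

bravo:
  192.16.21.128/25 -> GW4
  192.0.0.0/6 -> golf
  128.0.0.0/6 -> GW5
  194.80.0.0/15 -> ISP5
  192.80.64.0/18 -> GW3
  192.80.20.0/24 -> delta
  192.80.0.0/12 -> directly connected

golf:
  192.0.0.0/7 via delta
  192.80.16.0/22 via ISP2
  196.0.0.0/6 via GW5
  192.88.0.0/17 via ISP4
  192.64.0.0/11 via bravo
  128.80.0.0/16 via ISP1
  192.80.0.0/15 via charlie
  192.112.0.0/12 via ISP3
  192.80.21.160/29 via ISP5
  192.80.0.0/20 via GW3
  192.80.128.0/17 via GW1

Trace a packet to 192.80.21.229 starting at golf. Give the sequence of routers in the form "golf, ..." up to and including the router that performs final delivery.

golf, charlie, delta, bravo

At golf: longest match for 192.80.21.229 is 192.80.0.0/15 -> charlie
At charlie: longest match for 192.80.21.229 is 192.80.0.0/12 -> delta
At delta: longest match for 192.80.21.229 is 192.80.0.0/18 -> bravo
At bravo: longest match for 192.80.21.229 is 192.80.0.0/12 -> directly connected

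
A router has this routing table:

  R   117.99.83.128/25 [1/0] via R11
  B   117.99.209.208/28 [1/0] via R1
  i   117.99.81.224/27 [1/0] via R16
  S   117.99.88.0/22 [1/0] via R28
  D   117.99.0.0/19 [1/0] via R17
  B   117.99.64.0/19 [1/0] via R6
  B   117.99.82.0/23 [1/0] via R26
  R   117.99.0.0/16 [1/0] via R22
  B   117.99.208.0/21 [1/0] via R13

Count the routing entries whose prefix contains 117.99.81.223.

Prefixes containing 117.99.81.223:
  117.99.0.0/16 (117.99.0.0 - 117.99.255.255)
  117.99.64.0/19 (117.99.64.0 - 117.99.95.255)
Total matching entries: 2.

2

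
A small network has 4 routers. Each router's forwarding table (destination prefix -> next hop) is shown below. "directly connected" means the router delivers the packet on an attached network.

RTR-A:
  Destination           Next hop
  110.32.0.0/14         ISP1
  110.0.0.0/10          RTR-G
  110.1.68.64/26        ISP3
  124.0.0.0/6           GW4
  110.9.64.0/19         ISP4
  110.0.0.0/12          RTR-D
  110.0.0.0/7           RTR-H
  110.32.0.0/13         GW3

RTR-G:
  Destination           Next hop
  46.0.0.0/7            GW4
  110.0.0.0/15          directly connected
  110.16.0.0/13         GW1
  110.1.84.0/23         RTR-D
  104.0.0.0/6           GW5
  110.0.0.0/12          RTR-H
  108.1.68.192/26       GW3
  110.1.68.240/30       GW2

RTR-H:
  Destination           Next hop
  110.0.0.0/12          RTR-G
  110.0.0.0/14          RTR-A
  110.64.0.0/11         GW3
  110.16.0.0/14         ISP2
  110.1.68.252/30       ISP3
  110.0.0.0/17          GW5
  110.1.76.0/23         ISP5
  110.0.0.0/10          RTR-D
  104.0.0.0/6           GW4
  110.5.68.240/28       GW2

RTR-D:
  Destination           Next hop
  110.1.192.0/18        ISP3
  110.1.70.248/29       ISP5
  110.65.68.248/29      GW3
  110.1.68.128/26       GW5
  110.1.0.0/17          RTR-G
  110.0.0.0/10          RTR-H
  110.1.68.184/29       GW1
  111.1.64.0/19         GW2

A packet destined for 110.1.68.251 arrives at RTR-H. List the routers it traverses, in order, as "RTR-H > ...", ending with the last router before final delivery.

RTR-H > RTR-A > RTR-D > RTR-G

At RTR-H: longest match for 110.1.68.251 is 110.0.0.0/14 -> RTR-A
At RTR-A: longest match for 110.1.68.251 is 110.0.0.0/12 -> RTR-D
At RTR-D: longest match for 110.1.68.251 is 110.1.0.0/17 -> RTR-G
At RTR-G: longest match for 110.1.68.251 is 110.0.0.0/15 -> directly connected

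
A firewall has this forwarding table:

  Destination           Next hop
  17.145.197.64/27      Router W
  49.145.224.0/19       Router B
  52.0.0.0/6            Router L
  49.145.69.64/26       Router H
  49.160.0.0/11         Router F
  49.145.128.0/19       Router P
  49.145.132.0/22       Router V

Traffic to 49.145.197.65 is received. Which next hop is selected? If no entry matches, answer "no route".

No entry's prefix contains 49.145.197.65; there is no default route.

no route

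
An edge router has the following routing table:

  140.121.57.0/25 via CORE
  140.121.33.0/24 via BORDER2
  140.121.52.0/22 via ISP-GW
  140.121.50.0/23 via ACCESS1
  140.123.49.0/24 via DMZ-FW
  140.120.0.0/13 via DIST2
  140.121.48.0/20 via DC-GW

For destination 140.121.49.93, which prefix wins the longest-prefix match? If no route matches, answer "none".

140.121.48.0/20

Entries matching 140.121.49.93:
  140.120.0.0/13 (140.120.0.0 - 140.127.255.255)
  140.121.48.0/20 (140.121.48.0 - 140.121.63.255)
Most specific is 140.121.48.0/20.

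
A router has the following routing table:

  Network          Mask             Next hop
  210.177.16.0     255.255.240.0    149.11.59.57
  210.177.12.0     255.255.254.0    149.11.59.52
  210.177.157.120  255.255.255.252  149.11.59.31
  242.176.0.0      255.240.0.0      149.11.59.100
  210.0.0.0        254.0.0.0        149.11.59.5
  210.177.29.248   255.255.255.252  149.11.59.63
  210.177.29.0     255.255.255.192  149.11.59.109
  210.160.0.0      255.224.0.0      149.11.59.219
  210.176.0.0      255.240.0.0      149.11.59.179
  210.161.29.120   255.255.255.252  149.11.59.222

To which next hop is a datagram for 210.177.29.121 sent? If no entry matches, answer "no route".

149.11.59.57

Routes whose prefix contains 210.177.29.121:
  210.0.0.0/7 (210.0.0.0 - 211.255.255.255) -> 149.11.59.5
  210.160.0.0/11 (210.160.0.0 - 210.191.255.255) -> 149.11.59.219
  210.176.0.0/12 (210.176.0.0 - 210.191.255.255) -> 149.11.59.179
  210.177.16.0/20 (210.177.16.0 - 210.177.31.255) -> 149.11.59.57
More-specific entries that do NOT match:
  210.177.157.120/30 (210.177.157.120 - 210.177.157.123) does not contain 210.177.29.121
  210.177.29.248/30 (210.177.29.248 - 210.177.29.251) does not contain 210.177.29.121
  210.161.29.120/30 (210.161.29.120 - 210.161.29.123) does not contain 210.177.29.121
  210.177.29.0/26 (210.177.29.0 - 210.177.29.63) does not contain 210.177.29.121
  210.177.12.0/23 (210.177.12.0 - 210.177.13.255) does not contain 210.177.29.121
Longest matching prefix is /20 -> next hop 149.11.59.57.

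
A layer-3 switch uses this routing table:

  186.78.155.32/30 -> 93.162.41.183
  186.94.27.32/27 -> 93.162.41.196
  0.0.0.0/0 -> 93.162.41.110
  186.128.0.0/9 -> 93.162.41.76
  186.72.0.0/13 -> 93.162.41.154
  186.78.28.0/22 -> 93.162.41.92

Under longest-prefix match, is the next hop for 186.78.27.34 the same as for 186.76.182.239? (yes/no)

186.78.27.34: longest match 186.72.0.0/13 -> 93.162.41.154
186.76.182.239: longest match 186.72.0.0/13 -> 93.162.41.154

yes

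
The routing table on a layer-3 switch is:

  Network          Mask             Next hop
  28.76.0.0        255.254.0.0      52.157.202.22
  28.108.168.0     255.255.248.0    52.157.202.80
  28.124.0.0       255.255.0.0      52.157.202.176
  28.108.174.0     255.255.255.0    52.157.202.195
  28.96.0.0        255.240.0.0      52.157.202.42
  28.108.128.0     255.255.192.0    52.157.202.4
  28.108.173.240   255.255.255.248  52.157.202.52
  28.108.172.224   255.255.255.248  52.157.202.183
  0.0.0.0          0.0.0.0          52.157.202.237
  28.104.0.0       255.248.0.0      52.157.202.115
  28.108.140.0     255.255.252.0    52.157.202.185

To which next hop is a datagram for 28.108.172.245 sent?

Routes whose prefix contains 28.108.172.245:
  0.0.0.0/0 (default, matches everything) -> 52.157.202.237
  28.96.0.0/12 (28.96.0.0 - 28.111.255.255) -> 52.157.202.42
  28.104.0.0/13 (28.104.0.0 - 28.111.255.255) -> 52.157.202.115
  28.108.128.0/18 (28.108.128.0 - 28.108.191.255) -> 52.157.202.4
  28.108.168.0/21 (28.108.168.0 - 28.108.175.255) -> 52.157.202.80
More-specific entries that do NOT match:
  28.108.173.240/29 (28.108.173.240 - 28.108.173.247) does not contain 28.108.172.245
  28.108.172.224/29 (28.108.172.224 - 28.108.172.231) does not contain 28.108.172.245
  28.108.174.0/24 (28.108.174.0 - 28.108.174.255) does not contain 28.108.172.245
  28.108.140.0/22 (28.108.140.0 - 28.108.143.255) does not contain 28.108.172.245
Longest matching prefix is /21 -> next hop 52.157.202.80.

52.157.202.80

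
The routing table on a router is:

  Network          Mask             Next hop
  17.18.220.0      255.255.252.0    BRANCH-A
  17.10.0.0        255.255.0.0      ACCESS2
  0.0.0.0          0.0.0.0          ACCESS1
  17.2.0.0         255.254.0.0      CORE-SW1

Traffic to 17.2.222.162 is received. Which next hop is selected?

CORE-SW1

Routes whose prefix contains 17.2.222.162:
  0.0.0.0/0 (default, matches everything) -> ACCESS1
  17.2.0.0/15 (17.2.0.0 - 17.3.255.255) -> CORE-SW1
More-specific entries that do NOT match:
  17.18.220.0/22 (17.18.220.0 - 17.18.223.255) does not contain 17.2.222.162
  17.10.0.0/16 (17.10.0.0 - 17.10.255.255) does not contain 17.2.222.162
Longest matching prefix is /15 -> next hop CORE-SW1.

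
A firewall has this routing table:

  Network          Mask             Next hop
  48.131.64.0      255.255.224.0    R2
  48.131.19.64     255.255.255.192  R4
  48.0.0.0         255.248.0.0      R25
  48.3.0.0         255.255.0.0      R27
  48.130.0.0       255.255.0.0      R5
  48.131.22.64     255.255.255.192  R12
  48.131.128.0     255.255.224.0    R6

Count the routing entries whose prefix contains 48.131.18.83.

No listed prefix contains 48.131.18.83.
Total matching entries: 0.

0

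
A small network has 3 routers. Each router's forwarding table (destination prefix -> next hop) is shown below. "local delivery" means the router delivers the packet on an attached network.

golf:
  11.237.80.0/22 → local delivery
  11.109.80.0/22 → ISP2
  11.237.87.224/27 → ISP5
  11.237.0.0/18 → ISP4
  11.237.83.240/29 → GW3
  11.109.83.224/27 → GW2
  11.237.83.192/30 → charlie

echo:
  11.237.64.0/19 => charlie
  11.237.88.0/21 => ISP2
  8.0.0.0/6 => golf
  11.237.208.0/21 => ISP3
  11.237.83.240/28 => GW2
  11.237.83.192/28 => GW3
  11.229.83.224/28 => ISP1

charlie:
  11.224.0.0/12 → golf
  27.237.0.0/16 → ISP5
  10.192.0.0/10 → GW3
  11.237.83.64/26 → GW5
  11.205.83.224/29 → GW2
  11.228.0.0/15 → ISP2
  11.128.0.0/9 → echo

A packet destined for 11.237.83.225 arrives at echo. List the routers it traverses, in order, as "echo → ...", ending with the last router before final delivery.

echo → charlie → golf

At echo: longest match for 11.237.83.225 is 11.237.64.0/19 -> charlie
At charlie: longest match for 11.237.83.225 is 11.224.0.0/12 -> golf
At golf: longest match for 11.237.83.225 is 11.237.80.0/22 -> local delivery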